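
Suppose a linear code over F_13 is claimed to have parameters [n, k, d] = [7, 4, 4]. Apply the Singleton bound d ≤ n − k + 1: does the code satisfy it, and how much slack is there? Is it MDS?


Singleton RHS = n − k + 1 = 4, slack = 0, bound satisfied, MDS.

Singleton bound: d ≤ n − k + 1.
Here n = 7, k = 4, so n − k + 1 = 4.
Given d = 4, check d ≤ 4: YES.
Slack = (n − k + 1) − d = 0.
The code is MDS (slack = 0).
Description: the claimed parameters are [7, 4, 4]_13; such a code would be MDS (meets Singleton bound).


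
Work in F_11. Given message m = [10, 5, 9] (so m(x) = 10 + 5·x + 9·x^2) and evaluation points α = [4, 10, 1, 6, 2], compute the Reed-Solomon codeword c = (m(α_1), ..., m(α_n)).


c = [9, 3, 2, 1, 1]

Message polynomial: m(x) = 10 + 5·x + 9·x^2 (mod 11).
For each evaluation point α_i, compute m(α_i) mod 11:
  α_1 = 4: Horner steps 9 → 8 → 9, so m(4) = 9.
  α_2 = 10: Horner steps 9 → 7 → 3, so m(10) = 3.
  α_3 = 1: Horner steps 9 → 3 → 2, so m(1) = 2.
  α_4 = 6: Horner steps 9 → 4 → 1, so m(6) = 1.
  α_5 = 2: Horner steps 9 → 1 → 1, so m(2) = 1.
Codeword c = [9, 3, 2, 1, 1] ∈ F_11^5.


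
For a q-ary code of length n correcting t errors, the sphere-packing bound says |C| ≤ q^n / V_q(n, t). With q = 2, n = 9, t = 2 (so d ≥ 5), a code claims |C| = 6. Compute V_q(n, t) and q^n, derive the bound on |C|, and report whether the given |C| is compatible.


V_q(n, t) = 46, q^n = 512, Hamming bound = 11, |C| = 6 ≤ bound (satisfied).

Step 1: Compute V_q(n, t) = Σ_{j=0}^2 C(n, j) (q−1)^j.
  j = 0: C(9,0)·(1)^0 = 1·1 = 1.
  j = 1: C(9,1)·(1)^1 = 9·1 = 9.
  j = 2: C(9,2)·(1)^2 = 36·1 = 36.
  V_q(n, t) = 1 + 9 + 36 = 46.
Step 2: q^n = 2^9 = 512.
Step 3: Hamming bound ⌊q^n / V_q(n,t)⌋ = ⌊512/46⌋ = 11.
Step 4: Compare |C| = 6 to 11: satisfied.
The claimed |C| lies below the Hamming bound.


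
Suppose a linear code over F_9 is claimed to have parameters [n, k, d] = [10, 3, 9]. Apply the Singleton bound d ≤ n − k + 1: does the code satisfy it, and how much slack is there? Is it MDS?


Singleton RHS = n − k + 1 = 8, slack = -1, bound violated (no such code; not MDS).

Singleton bound: d ≤ n − k + 1.
Here n = 10, k = 3, so n − k + 1 = 8.
Given d = 9, check d ≤ 8: NO.
Slack = (n − k + 1) − d = -1.
The slack is negative: d = 9 exceeds n − k + 1 = 8 by 1, so the Singleton bound is violated and no linear [10, 3, 9]_9 code can exist. In particular it is not MDS (MDS requires d = n − k + 1 exactly).
Description: the claimed parameters are [10, 3, 9]_9; such a code would be impossible (violates the Singleton bound).


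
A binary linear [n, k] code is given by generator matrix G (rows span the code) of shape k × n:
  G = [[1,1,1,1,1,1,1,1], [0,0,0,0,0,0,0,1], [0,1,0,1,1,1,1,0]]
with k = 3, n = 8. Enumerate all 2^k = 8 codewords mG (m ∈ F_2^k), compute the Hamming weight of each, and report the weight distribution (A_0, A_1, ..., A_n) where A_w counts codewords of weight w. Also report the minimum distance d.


Weight distribution: A_0 = 1, A_1 = 1, A_2 = 1, A_3 = 1, A_5 = 1, A_6 = 1, A_7 = 1, A_8 = 1. Minimum distance d = 1.

Enumerate all 2^3 = 8 messages m ∈ F_2^3.
For each, compute codeword c = mG in F_2^8, then tally its weight.
  m = 000 → c = 00000000, weight = 0.
  m = 100 → c = 11111111, weight = 8.
  m = 010 → c = 00000001, weight = 1.
  m = 110 → c = 11111110, weight = 7.
  m = 001 → c = 01011110, weight = 5.
  m = 101 → c = 10100001, weight = 3.
  m = 011 → c = 01011111, weight = 6.
  m = 111 → c = 10100000, weight = 2.
Tally weights:
  weight 0: 1 codewords.
  weight 1: 1 codewords.
  weight 2: 1 codewords.
  weight 3: 1 codewords.
  weight 5: 1 codewords.
  weight 6: 1 codewords.
  weight 7: 1 codewords.
  weight 8: 1 codewords.
Minimum distance d = smallest w > 0 with A_w > 0 = 1.
Sanity: Σ A_w = 8 = 2^3 = 8 ✓.


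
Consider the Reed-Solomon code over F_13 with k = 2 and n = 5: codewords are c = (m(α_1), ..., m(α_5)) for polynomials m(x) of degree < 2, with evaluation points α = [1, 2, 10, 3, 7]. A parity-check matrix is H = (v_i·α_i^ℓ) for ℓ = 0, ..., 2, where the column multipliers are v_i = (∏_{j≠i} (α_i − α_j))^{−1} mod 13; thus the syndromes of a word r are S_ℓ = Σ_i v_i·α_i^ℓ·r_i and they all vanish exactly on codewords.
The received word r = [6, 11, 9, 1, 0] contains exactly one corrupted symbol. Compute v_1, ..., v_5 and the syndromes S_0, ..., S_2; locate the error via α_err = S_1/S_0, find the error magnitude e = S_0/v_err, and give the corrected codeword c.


S = (6, 6, 6), error at position 1, error magnitude e = 11, c = [8, 11, 9, 1, 0].

Step 1: column multipliers v_i = (∏_{j≠i}(α_i − α_j))^{−1} mod 13.
  i = 1 (α = 1): (1−2)(1−10)(1−3)(1−7) = (−1)·(−9)·(−2)·(−6) = 108 ≡ 4, so v_1 = 4^{−1} = 10 (mod 13).
  i = 2 (α = 2): (2−1)(2−10)(2−3)(2−7) = 1·(−8)·(−1)·(−5) = −40 ≡ 12, so v_2 = 12^{−1} = 12 (mod 13).
  i = 3 (α = 10): (10−1)(10−2)(10−3)(10−7) = 9·8·7·3 = 1512 ≡ 4, so v_3 = 4^{−1} = 10 (mod 13).
  i = 4 (α = 3): (3−1)(3−2)(3−10)(3−7) = 2·1·(−7)·(−4) = 56 ≡ 4, so v_4 = 4^{−1} = 10 (mod 13).
  i = 5 (α = 7): (7−1)(7−2)(7−10)(7−3) = 6·5·(−3)·4 = −360 ≡ 4, so v_5 = 4^{−1} = 10 (mod 13).
  v = [10, 12, 10, 10, 10].
Step 2: syndromes of r = [6, 11, 9, 1, 0] (all sums mod 13).
  S_0 = Σ v_i r_i = 10·6 + 12·11 + 10·9 + 10·1 + 10·0 = 292 ≡ 6.
  S_1 = Σ v_i α_i r_i = 10·1·6 + 12·2·11 + 10·10·9 + 10·3·1 + 10·7·0 = 1254 ≡ 6.
  α_i^2 mod 13 = [1, 4, 9, 9, 10].
  S_2 = Σ v_i α_i^2 r_i = 10·1·6 + 12·4·11 + 10·9·9 + 10·9·1 + 10·10·0 = 1488 ≡ 6.
  S = (6, 6, 6) ≠ 0, so r is not a codeword (an error is present).
Step 3: locate the error. For a single error e at position i, S_ℓ = v_i·e·α_i^ℓ, so α_err = S_1/S_0.
  S_0^{−1} = 6^{−1} = 11 (mod 13), so α_err = 6·11 = 66 ≡ 1 = α_1. Error position i = 1.
  Consistency check: S_2/S_1 = 6·11 = 66 ≡ 1 = α_err ✓ (single-error assumption holds).
Step 4: error magnitude e = S_0/v_1 = S_0·∏_{j≠1}(α_1 − α_j) = 6·4 = 24 ≡ 11 (mod 13).
Step 5: correct position 1: c_1 = r_1 − e = 6 − 11 ≡ 8 (mod 13). Hence c = [8, 11, 9, 1, 0].
  Check: interpolating c through the α_i gives m(x) = 5 + 3·x (degree < 2) with m(α_i) = c_i for every i, so c is indeed a codeword.


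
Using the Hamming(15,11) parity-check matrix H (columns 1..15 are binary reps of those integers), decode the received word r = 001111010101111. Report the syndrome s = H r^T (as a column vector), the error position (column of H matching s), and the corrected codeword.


s = (0, 1, 1, 0)^T, error position = 6, corrected codeword c = 001110010101111

Compute s = H r^T mod 2 one row at a time:
  s_1 = 1 + 0 + 1 + 0 + 1 + 1 + 1 + 1 = 6 ≡ 0 (mod 2).
  s_2 = 1 + 1 + 1 + 0 + 1 + 1 + 1 + 1 = 7 ≡ 1 (mod 2).
  s_3 = 0 + 1 + 1 + 0 + 1 + 0 + 1 + 1 = 5 ≡ 1 (mod 2).
  s_4 = 0 + 1 + 1 + 0 + 0 + 0 + 1 + 1 = 4 ≡ 0 (mod 2).
s = (0, 1, 1, 0)^T — this equals column 6 of H (binary 0110), so error is at position 6.
Correct: flip bit 6 of r = 001111010101111 to get c = 001110010101111.


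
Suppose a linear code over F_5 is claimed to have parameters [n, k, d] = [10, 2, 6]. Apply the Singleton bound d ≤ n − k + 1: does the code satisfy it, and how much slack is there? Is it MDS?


Singleton RHS = n − k + 1 = 9, slack = 3, bound satisfied, not MDS.

Singleton bound: d ≤ n − k + 1.
Here n = 10, k = 2, so n − k + 1 = 9.
Given d = 6, check d ≤ 9: YES.
Slack = (n − k + 1) − d = 3.
The code is NOT MDS (slack = 3 > 0).
Description: the claimed parameters are [10, 2, 6]_5; such a code would be non-MDS.


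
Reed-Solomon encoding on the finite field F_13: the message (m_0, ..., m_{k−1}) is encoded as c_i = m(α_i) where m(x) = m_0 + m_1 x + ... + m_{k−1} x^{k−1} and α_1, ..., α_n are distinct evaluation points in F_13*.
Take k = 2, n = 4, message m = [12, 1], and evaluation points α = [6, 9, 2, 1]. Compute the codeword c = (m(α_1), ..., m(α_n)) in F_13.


c = [5, 8, 1, 0]

Message polynomial: m(x) = 12 + 1·x (mod 13).
For each evaluation point α_i, compute m(α_i) mod 13:
  α_1 = 6: Horner steps 1 → 5, so m(6) = 5.
  α_2 = 9: Horner steps 1 → 8, so m(9) = 8.
  α_3 = 2: Horner steps 1 → 1, so m(2) = 1.
  α_4 = 1: Horner steps 1 → 0, so m(1) = 0.
Codeword c = [5, 8, 1, 0] ∈ F_13^4.


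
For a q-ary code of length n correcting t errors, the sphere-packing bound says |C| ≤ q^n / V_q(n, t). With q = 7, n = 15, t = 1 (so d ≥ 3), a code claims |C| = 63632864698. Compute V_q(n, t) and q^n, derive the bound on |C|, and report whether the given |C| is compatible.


V_q(n, t) = 91, q^n = 4747561509943, Hamming bound = 52171005603, |C| = 63632864698 > bound (violated).

Step 1: Compute V_q(n, t) = Σ_{j=0}^1 C(n, j) (q−1)^j.
  j = 0: C(15,0)·(6)^0 = 1·1 = 1.
  j = 1: C(15,1)·(6)^1 = 15·6 = 90.
  V_q(n, t) = 1 + 90 = 91.
Step 2: q^n = 7^15 = 4747561509943.
Step 3: Hamming bound ⌊q^n / V_q(n,t)⌋ = ⌊4747561509943/91⌋ = 52171005603.
Step 4: Compare |C| = 63632864698 to 52171005603: violated.
The claimed |C| lies above the Hamming bound, so no 7-ary code of length 15 with d ≥ 3 can have 63632864698 codewords.


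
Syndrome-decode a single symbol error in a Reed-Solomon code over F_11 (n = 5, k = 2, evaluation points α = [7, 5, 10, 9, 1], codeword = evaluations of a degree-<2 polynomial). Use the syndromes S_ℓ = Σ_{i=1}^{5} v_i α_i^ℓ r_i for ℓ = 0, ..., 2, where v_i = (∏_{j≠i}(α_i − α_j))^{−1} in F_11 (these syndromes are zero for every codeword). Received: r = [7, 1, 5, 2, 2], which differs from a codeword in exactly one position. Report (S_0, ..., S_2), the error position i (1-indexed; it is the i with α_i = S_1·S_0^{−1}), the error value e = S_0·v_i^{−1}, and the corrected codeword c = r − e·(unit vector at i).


S = (2, 2, 2), error at position 5, error magnitude e = 2, c = [7, 1, 5, 2, 0].

Step 1: column multipliers v_i = (∏_{j≠i}(α_i − α_j))^{−1} mod 11.
  i = 1 (α = 7): (7−5)(7−10)(7−9)(7−1) = 2·(−3)·(−2)·6 = 72 ≡ 6, so v_1 = 6^{−1} = 2 (mod 11).
  i = 2 (α = 5): (5−7)(5−10)(5−9)(5−1) = (−2)·(−5)·(−4)·4 = −160 ≡ 5, so v_2 = 5^{−1} = 9 (mod 11).
  i = 3 (α = 10): (10−7)(10−5)(10−9)(10−1) = 3·5·1·9 = 135 ≡ 3, so v_3 = 3^{−1} = 4 (mod 11).
  i = 4 (α = 9): (9−7)(9−5)(9−10)(9−1) = 2·4·(−1)·8 = −64 ≡ 2, so v_4 = 2^{−1} = 6 (mod 11).
  i = 5 (α = 1): (1−7)(1−5)(1−10)(1−9) = (−6)·(−4)·(−9)·(−8) = 1728 ≡ 1, so v_5 = 1^{−1} = 1 (mod 11).
  v = [2, 9, 4, 6, 1].
Step 2: syndromes of r = [7, 1, 5, 2, 2] (all sums mod 11).
  S_0 = Σ v_i r_i = 2·7 + 9·1 + 4·5 + 6·2 + 1·2 = 57 ≡ 2.
  S_1 = Σ v_i α_i r_i = 2·7·7 + 9·5·1 + 4·10·5 + 6·9·2 + 1·1·2 = 453 ≡ 2.
  α_i^2 mod 11 = [5, 3, 1, 4, 1].
  S_2 = Σ v_i α_i^2 r_i = 2·5·7 + 9·3·1 + 4·1·5 + 6·4·2 + 1·1·2 = 167 ≡ 2.
  S = (2, 2, 2) ≠ 0, so r is not a codeword (an error is present).
Step 3: locate the error. For a single error e at position i, S_ℓ = v_i·e·α_i^ℓ, so α_err = S_1/S_0.
  S_0^{−1} = 2^{−1} = 6 (mod 11), so α_err = 2·6 = 12 ≡ 1 = α_5. Error position i = 5.
  Consistency check: S_2/S_1 = 2·6 = 12 ≡ 1 = α_err ✓ (single-error assumption holds).
Step 4: error magnitude e = S_0/v_5 = S_0·∏_{j≠5}(α_5 − α_j) = 2·1 = 2 ≡ 2 (mod 11).
Step 5: correct position 5: c_5 = r_5 − e = 2 − 2 ≡ 0 (mod 11). Hence c = [7, 1, 5, 2, 0].
  Check: interpolating c through the α_i gives m(x) = 8 + 3·x (degree < 2) with m(α_i) = c_i for every i, so c is indeed a codeword.


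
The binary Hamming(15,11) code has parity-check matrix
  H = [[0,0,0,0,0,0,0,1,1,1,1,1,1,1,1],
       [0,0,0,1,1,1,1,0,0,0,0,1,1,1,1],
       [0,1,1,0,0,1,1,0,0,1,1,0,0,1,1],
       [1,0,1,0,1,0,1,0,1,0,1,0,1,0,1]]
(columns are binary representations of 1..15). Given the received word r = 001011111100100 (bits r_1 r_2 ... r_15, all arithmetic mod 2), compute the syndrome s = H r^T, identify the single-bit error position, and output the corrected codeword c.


s = (0, 0, 0, 1)^T, error position = 1, corrected codeword c = 101011111100100

Compute s = H r^T mod 2 one row at a time:
  s_1 = 1 + 1 + 1 + 0 + 0 + 1 + 0 + 0 = 4 ≡ 0 (mod 2).
  s_2 = 0 + 1 + 1 + 1 + 0 + 1 + 0 + 0 = 4 ≡ 0 (mod 2).
  s_3 = 0 + 1 + 1 + 1 + 1 + 0 + 0 + 0 = 4 ≡ 0 (mod 2).
  s_4 = 0 + 1 + 1 + 1 + 1 + 0 + 1 + 0 = 5 ≡ 1 (mod 2).
s = (0, 0, 0, 1)^T — this equals column 1 of H (binary 0001), so error is at position 1.
Correct: flip bit 1 of r = 001011111100100 to get c = 101011111100100.


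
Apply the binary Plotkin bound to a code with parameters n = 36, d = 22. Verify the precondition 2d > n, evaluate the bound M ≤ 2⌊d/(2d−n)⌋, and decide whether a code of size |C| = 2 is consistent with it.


Plotkin bound M ≤ 4; given |C| = 2 ≤ bound (satisfied).

Check applicability: 2d = 44, n = 36.
2d − n = 8 > 0, so Plotkin applies.
Compute d/(2d−n) = 22/8 ≈ 2.7500.
⌊d/(2d−n)⌋ = 2.
Plotkin bound: M ≤ 2·2 = 4.
Given |C| = 2, check: satisfied.
This |C| is below the Plotkin bound.


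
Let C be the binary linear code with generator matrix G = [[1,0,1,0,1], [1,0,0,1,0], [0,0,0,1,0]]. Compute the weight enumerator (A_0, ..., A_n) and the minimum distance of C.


Weight distribution: A_0 = 1, A_1 = 2, A_2 = 2, A_3 = 2, A_4 = 1. Minimum distance d = 1.

Enumerate all 2^3 = 8 messages m ∈ F_2^3.
For each, compute codeword c = mG in F_2^5, then tally its weight.
  m = 000 → c = 00000, weight = 0.
  m = 100 → c = 10101, weight = 3.
  m = 010 → c = 10010, weight = 2.
  m = 110 → c = 00111, weight = 3.
  m = 001 → c = 00010, weight = 1.
  m = 101 → c = 10111, weight = 4.
  m = 011 → c = 10000, weight = 1.
  m = 111 → c = 00101, weight = 2.
Tally weights:
  weight 0: 1 codewords.
  weight 1: 2 codewords.
  weight 2: 2 codewords.
  weight 3: 2 codewords.
  weight 4: 1 codewords.
Minimum distance d = smallest w > 0 with A_w > 0 = 1.
Sanity: Σ A_w = 8 = 2^3 = 8 ✓.


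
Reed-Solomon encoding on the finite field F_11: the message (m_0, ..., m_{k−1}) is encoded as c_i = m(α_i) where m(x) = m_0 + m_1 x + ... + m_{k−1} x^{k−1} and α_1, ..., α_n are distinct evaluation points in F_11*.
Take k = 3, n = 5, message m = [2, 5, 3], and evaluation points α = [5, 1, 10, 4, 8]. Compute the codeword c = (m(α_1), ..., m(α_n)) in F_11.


c = [3, 10, 0, 4, 3]

Message polynomial: m(x) = 2 + 5·x + 3·x^2 (mod 11).
For each evaluation point α_i, compute m(α_i) mod 11:
  α_1 = 5: Horner steps 3 → 9 → 3, so m(5) = 3.
  α_2 = 1: Horner steps 3 → 8 → 10, so m(1) = 10.
  α_3 = 10: Horner steps 3 → 2 → 0, so m(10) = 0.
  α_4 = 4: Horner steps 3 → 6 → 4, so m(4) = 4.
  α_5 = 8: Horner steps 3 → 7 → 3, so m(8) = 3.
Codeword c = [3, 10, 0, 4, 3] ∈ F_11^5.


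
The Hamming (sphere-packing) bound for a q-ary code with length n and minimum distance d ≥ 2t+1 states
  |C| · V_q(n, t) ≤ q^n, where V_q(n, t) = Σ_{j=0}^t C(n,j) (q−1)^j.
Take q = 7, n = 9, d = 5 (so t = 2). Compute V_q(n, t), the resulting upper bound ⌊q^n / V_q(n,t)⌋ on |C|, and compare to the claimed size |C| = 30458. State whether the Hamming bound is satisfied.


V_q(n, t) = 1351, q^n = 40353607, Hamming bound = 29869, |C| = 30458 > bound (violated).

Step 1: Compute V_q(n, t) = Σ_{j=0}^2 C(n, j) (q−1)^j.
  j = 0: C(9,0)·(6)^0 = 1·1 = 1.
  j = 1: C(9,1)·(6)^1 = 9·6 = 54.
  j = 2: C(9,2)·(6)^2 = 36·36 = 1296.
  V_q(n, t) = 1 + 54 + 1296 = 1351.
Step 2: q^n = 7^9 = 40353607.
Step 3: Hamming bound ⌊q^n / V_q(n,t)⌋ = ⌊40353607/1351⌋ = 29869.
Step 4: Compare |C| = 30458 to 29869: violated.
The claimed |C| lies above the Hamming bound, so no 7-ary code of length 9 with d ≥ 5 can have 30458 codewords.


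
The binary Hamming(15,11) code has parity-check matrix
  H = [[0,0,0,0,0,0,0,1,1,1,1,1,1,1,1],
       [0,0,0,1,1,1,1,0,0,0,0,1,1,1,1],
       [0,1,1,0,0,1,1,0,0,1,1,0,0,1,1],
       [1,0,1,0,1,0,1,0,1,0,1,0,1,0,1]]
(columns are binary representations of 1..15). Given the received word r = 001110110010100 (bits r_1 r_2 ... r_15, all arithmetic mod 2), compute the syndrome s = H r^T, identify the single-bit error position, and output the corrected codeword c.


s = (1, 0, 1, 1)^T, error position = 11, corrected codeword c = 001110110000100

Compute s = H r^T mod 2 one row at a time:
  s_1 = 1 + 0 + 0 + 1 + 0 + 1 + 0 + 0 = 3 ≡ 1 (mod 2).
  s_2 = 1 + 1 + 0 + 1 + 0 + 1 + 0 + 0 = 4 ≡ 0 (mod 2).
  s_3 = 0 + 1 + 0 + 1 + 0 + 1 + 0 + 0 = 3 ≡ 1 (mod 2).
  s_4 = 0 + 1 + 1 + 1 + 0 + 1 + 1 + 0 = 5 ≡ 1 (mod 2).
s = (1, 0, 1, 1)^T — this equals column 11 of H (binary 1011), so error is at position 11.
Correct: flip bit 11 of r = 001110110010100 to get c = 001110110000100.


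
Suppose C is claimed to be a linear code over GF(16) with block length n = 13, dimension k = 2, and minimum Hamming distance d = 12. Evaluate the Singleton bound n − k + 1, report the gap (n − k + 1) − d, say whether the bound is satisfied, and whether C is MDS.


Singleton RHS = n − k + 1 = 12, slack = 0, bound satisfied, MDS.

Singleton bound: d ≤ n − k + 1.
Here n = 13, k = 2, so n − k + 1 = 12.
Given d = 12, check d ≤ 12: YES.
Slack = (n − k + 1) − d = 0.
The code is MDS (slack = 0).
Description: the claimed parameters are [13, 2, 12]_16; such a code would be MDS (meets Singleton bound).


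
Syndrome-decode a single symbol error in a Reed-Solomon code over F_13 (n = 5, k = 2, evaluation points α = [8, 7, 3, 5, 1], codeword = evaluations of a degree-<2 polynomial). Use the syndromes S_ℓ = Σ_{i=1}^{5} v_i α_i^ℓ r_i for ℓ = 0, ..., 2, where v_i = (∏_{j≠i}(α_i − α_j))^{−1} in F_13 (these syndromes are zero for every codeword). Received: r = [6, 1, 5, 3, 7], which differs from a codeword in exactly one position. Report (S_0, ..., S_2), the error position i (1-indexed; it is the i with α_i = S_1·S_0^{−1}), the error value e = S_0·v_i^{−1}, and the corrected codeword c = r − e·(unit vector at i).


S = (6, 9, 7), error at position 1, error magnitude e = 6, c = [0, 1, 5, 3, 7].

Step 1: column multipliers v_i = (∏_{j≠i}(α_i − α_j))^{−1} mod 13.
  i = 1 (α = 8): (8−7)(8−3)(8−5)(8−1) = 1·5·3·7 = 105 ≡ 1, so v_1 = 1^{−1} = 1 (mod 13).
  i = 2 (α = 7): (7−8)(7−3)(7−5)(7−1) = (−1)·4·2·6 = −48 ≡ 4, so v_2 = 4^{−1} = 10 (mod 13).
  i = 3 (α = 3): (3−8)(3−7)(3−5)(3−1) = (−5)·(−4)·(−2)·2 = −80 ≡ 11, so v_3 = 11^{−1} = 6 (mod 13).
  i = 4 (α = 5): (5−8)(5−7)(5−3)(5−1) = (−3)·(−2)·2·4 = 48 ≡ 9, so v_4 = 9^{−1} = 3 (mod 13).
  i = 5 (α = 1): (1−8)(1−7)(1−3)(1−5) = (−7)·(−6)·(−2)·(−4) = 336 ≡ 11, so v_5 = 11^{−1} = 6 (mod 13).
  v = [1, 10, 6, 3, 6].
Step 2: syndromes of r = [6, 1, 5, 3, 7] (all sums mod 13).
  S_0 = Σ v_i r_i = 1·6 + 10·1 + 6·5 + 3·3 + 6·7 = 97 ≡ 6.
  S_1 = Σ v_i α_i r_i = 1·8·6 + 10·7·1 + 6·3·5 + 3·5·3 + 6·1·7 = 295 ≡ 9.
  α_i^2 mod 13 = [12, 10, 9, 12, 1].
  S_2 = Σ v_i α_i^2 r_i = 1·12·6 + 10·10·1 + 6·9·5 + 3·12·3 + 6·1·7 = 592 ≡ 7.
  S = (6, 9, 7) ≠ 0, so r is not a codeword (an error is present).
Step 3: locate the error. For a single error e at position i, S_ℓ = v_i·e·α_i^ℓ, so α_err = S_1/S_0.
  S_0^{−1} = 6^{−1} = 11 (mod 13), so α_err = 9·11 = 99 ≡ 8 = α_1. Error position i = 1.
  Consistency check: S_2/S_1 = 7·3 = 21 ≡ 8 = α_err ✓ (single-error assumption holds).
Step 4: error magnitude e = S_0/v_1 = S_0·∏_{j≠1}(α_1 − α_j) = 6·1 = 6 ≡ 6 (mod 13).
Step 5: correct position 1: c_1 = r_1 − e = 6 − 6 ≡ 0 (mod 13). Hence c = [0, 1, 5, 3, 7].
  Check: interpolating c through the α_i gives m(x) = 8 + 12·x (degree < 2) with m(α_i) = c_i for every i, so c is indeed a codeword.


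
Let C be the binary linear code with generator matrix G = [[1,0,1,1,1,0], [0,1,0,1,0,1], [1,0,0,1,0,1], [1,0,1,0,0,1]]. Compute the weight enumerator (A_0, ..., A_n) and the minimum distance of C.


Weight distribution: A_0 = 1, A_2 = 4, A_3 = 6, A_4 = 3, A_5 = 2. Minimum distance d = 2.

Enumerate all 2^4 = 16 messages m ∈ F_2^4.
For each, compute codeword c = mG in F_2^6, then tally its weight.
  m = 0000 → c = 000000, weight = 0.
  m = 1000 → c = 101110, weight = 4.
  m = 0100 → c = 010101, weight = 3.
  m = 1100 → c = 111011, weight = 5.
  m = 0010 → c = 100101, weight = 3.
  m = 1010 → c = 001011, weight = 3.
  m = 0110 → c = 110000, weight = 2.
  m = 1110 → c = 011110, weight = 4.
  m = 0001 → c = 101001, weight = 3.
  m = 1001 → c = 000111, weight = 3.
  m = 0101 → c = 111100, weight = 4.
  m = 1101 → c = 010010, weight = 2.
  m = 0011 → c = 001100, weight = 2.
  m = 1011 → c = 100010, weight = 2.
  m = 0111 → c = 011001, weight = 3.
  m = 1111 → c = 110111, weight = 5.
Tally weights:
  weight 0: 1 codewords.
  weight 2: 4 codewords.
  weight 3: 6 codewords.
  weight 4: 3 codewords.
  weight 5: 2 codewords.
Minimum distance d = smallest w > 0 with A_w > 0 = 2.
Sanity: Σ A_w = 16 = 2^4 = 16 ✓.


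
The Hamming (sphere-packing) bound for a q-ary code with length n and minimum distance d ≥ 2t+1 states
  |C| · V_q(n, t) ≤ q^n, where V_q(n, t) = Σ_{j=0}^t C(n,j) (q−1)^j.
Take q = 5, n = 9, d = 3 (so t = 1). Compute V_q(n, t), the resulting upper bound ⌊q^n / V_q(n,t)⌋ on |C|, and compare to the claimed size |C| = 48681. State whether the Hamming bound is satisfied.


V_q(n, t) = 37, q^n = 1953125, Hamming bound = 52787, |C| = 48681 ≤ bound (satisfied).

Step 1: Compute V_q(n, t) = Σ_{j=0}^1 C(n, j) (q−1)^j.
  j = 0: C(9,0)·(4)^0 = 1·1 = 1.
  j = 1: C(9,1)·(4)^1 = 9·4 = 36.
  V_q(n, t) = 1 + 36 = 37.
Step 2: q^n = 5^9 = 1953125.
Step 3: Hamming bound ⌊q^n / V_q(n,t)⌋ = ⌊1953125/37⌋ = 52787.
Step 4: Compare |C| = 48681 to 52787: satisfied.
The claimed |C| lies below the Hamming bound.


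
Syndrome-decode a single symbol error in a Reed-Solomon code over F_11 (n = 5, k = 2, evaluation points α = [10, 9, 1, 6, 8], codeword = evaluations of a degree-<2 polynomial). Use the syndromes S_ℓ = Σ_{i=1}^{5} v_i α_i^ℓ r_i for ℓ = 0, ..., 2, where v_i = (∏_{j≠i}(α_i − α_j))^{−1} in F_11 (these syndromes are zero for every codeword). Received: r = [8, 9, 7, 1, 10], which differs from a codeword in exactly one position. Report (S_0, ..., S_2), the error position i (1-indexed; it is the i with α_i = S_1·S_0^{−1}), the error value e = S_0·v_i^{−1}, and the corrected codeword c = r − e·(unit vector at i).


S = (1, 1, 1), error at position 3, error magnitude e = 1, c = [8, 9, 6, 1, 10].

Step 1: column multipliers v_i = (∏_{j≠i}(α_i − α_j))^{−1} mod 11.
  i = 1 (α = 10): (10−9)(10−1)(10−6)(10−8) = 1·9·4·2 = 72 ≡ 6, so v_1 = 6^{−1} = 2 (mod 11).
  i = 2 (α = 9): (9−10)(9−1)(9−6)(9−8) = (−1)·8·3·1 = −24 ≡ 9, so v_2 = 9^{−1} = 5 (mod 11).
  i = 3 (α = 1): (1−10)(1−9)(1−6)(1−8) = (−9)·(−8)·(−5)·(−7) = 2520 ≡ 1, so v_3 = 1^{−1} = 1 (mod 11).
  i = 4 (α = 6): (6−10)(6−9)(6−1)(6−8) = (−4)·(−3)·5·(−2) = −120 ≡ 1, so v_4 = 1^{−1} = 1 (mod 11).
  i = 5 (α = 8): (8−10)(8−9)(8−1)(8−6) = (−2)·(−1)·7·2 = 28 ≡ 6, so v_5 = 6^{−1} = 2 (mod 11).
  v = [2, 5, 1, 1, 2].
Step 2: syndromes of r = [8, 9, 7, 1, 10] (all sums mod 11).
  S_0 = Σ v_i r_i = 2·8 + 5·9 + 1·7 + 1·1 + 2·10 = 89 ≡ 1.
  S_1 = Σ v_i α_i r_i = 2·10·8 + 5·9·9 + 1·1·7 + 1·6·1 + 2·8·10 = 738 ≡ 1.
  α_i^2 mod 11 = [1, 4, 1, 3, 9].
  S_2 = Σ v_i α_i^2 r_i = 2·1·8 + 5·4·9 + 1·1·7 + 1·3·1 + 2·9·10 = 386 ≡ 1.
  S = (1, 1, 1) ≠ 0, so r is not a codeword (an error is present).
Step 3: locate the error. For a single error e at position i, S_ℓ = v_i·e·α_i^ℓ, so α_err = S_1/S_0.
  S_0^{−1} = 1^{−1} = 1 (mod 11), so α_err = 1·1 = 1 ≡ 1 = α_3. Error position i = 3.
  Consistency check: S_2/S_1 = 1·1 = 1 ≡ 1 = α_err ✓ (single-error assumption holds).
Step 4: error magnitude e = S_0/v_3 = S_0·∏_{j≠3}(α_3 − α_j) = 1·1 = 1 ≡ 1 (mod 11).
Step 5: correct position 3: c_3 = r_3 − e = 7 − 1 ≡ 6 (mod 11). Hence c = [8, 9, 6, 1, 10].
  Check: interpolating c through the α_i gives m(x) = 7 + 10·x (degree < 2) with m(α_i) = c_i for every i, so c is indeed a codeword.


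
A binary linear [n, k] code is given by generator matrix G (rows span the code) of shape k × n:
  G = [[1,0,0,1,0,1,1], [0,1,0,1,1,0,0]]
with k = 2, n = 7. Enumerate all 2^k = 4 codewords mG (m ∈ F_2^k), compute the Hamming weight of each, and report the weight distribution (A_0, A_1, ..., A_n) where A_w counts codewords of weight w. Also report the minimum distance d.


Weight distribution: A_0 = 1, A_3 = 1, A_4 = 1, A_5 = 1. Minimum distance d = 3.

Enumerate all 2^2 = 4 messages m ∈ F_2^2.
For each, compute codeword c = mG in F_2^7, then tally its weight.
  m = 00 → c = 0000000, weight = 0.
  m = 10 → c = 1001011, weight = 4.
  m = 01 → c = 0101100, weight = 3.
  m = 11 → c = 1100111, weight = 5.
Tally weights:
  weight 0: 1 codewords.
  weight 3: 1 codewords.
  weight 4: 1 codewords.
  weight 5: 1 codewords.
Minimum distance d = smallest w > 0 with A_w > 0 = 3.
Sanity: Σ A_w = 4 = 2^2 = 4 ✓.


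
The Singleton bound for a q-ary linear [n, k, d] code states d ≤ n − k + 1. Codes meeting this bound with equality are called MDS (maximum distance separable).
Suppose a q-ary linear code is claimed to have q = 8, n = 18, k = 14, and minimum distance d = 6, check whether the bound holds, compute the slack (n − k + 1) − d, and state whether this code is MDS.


Singleton RHS = n − k + 1 = 5, slack = -1, bound violated (no such code; not MDS).

Singleton bound: d ≤ n − k + 1.
Here n = 18, k = 14, so n − k + 1 = 5.
Given d = 6, check d ≤ 5: NO.
Slack = (n − k + 1) − d = -1.
The slack is negative: d = 6 exceeds n − k + 1 = 5 by 1, so the Singleton bound is violated and no linear [18, 14, 6]_8 code can exist. In particular it is not MDS (MDS requires d = n − k + 1 exactly).
Description: the claimed parameters are [18, 14, 6]_8; such a code would be impossible (violates the Singleton bound).


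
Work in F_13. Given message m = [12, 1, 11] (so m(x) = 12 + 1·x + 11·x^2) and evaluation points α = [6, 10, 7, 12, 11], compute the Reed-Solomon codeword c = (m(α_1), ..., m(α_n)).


c = [11, 4, 12, 9, 2]

Message polynomial: m(x) = 12 + 1·x + 11·x^2 (mod 13).
For each evaluation point α_i, compute m(α_i) mod 13:
  α_1 = 6: Horner steps 11 → 2 → 11, so m(6) = 11.
  α_2 = 10: Horner steps 11 → 7 → 4, so m(10) = 4.
  α_3 = 7: Horner steps 11 → 0 → 12, so m(7) = 12.
  α_4 = 12: Horner steps 11 → 3 → 9, so m(12) = 9.
  α_5 = 11: Horner steps 11 → 5 → 2, so m(11) = 2.
Codeword c = [11, 4, 12, 9, 2] ∈ F_13^5.


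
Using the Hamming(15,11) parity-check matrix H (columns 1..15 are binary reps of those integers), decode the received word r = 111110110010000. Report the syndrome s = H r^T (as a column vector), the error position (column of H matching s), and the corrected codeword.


s = (0, 1, 0, 1)^T, error position = 5, corrected codeword c = 111100110010000

Compute s = H r^T mod 2 one row at a time:
  s_1 = 1 + 0 + 0 + 1 + 0 + 0 + 0 + 0 = 2 ≡ 0 (mod 2).
  s_2 = 1 + 1 + 0 + 1 + 0 + 0 + 0 + 0 = 3 ≡ 1 (mod 2).
  s_3 = 1 + 1 + 0 + 1 + 0 + 1 + 0 + 0 = 4 ≡ 0 (mod 2).
  s_4 = 1 + 1 + 1 + 1 + 0 + 1 + 0 + 0 = 5 ≡ 1 (mod 2).
s = (0, 1, 0, 1)^T — this equals column 5 of H (binary 0101), so error is at position 5.
Correct: flip bit 5 of r = 111110110010000 to get c = 111100110010000.


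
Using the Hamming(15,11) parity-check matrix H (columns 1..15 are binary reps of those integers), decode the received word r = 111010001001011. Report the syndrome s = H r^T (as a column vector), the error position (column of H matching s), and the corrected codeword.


s = (0, 0, 0, 1)^T, error position = 1, corrected codeword c = 011010001001011

Compute s = H r^T mod 2 one row at a time:
  s_1 = 0 + 1 + 0 + 0 + 1 + 0 + 1 + 1 = 4 ≡ 0 (mod 2).
  s_2 = 0 + 1 + 0 + 0 + 1 + 0 + 1 + 1 = 4 ≡ 0 (mod 2).
  s_3 = 1 + 1 + 0 + 0 + 0 + 0 + 1 + 1 = 4 ≡ 0 (mod 2).
  s_4 = 1 + 1 + 1 + 0 + 1 + 0 + 0 + 1 = 5 ≡ 1 (mod 2).
s = (0, 0, 0, 1)^T — this equals column 1 of H (binary 0001), so error is at position 1.
Correct: flip bit 1 of r = 111010001001011 to get c = 011010001001011.


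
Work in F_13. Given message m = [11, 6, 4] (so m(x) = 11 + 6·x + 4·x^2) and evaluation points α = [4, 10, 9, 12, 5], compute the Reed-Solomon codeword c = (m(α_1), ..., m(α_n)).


c = [8, 3, 12, 9, 11]

Message polynomial: m(x) = 11 + 6·x + 4·x^2 (mod 13).
For each evaluation point α_i, compute m(α_i) mod 13:
  α_1 = 4: Horner steps 4 → 9 → 8, so m(4) = 8.
  α_2 = 10: Horner steps 4 → 7 → 3, so m(10) = 3.
  α_3 = 9: Horner steps 4 → 3 → 12, so m(9) = 12.
  α_4 = 12: Horner steps 4 → 2 → 9, so m(12) = 9.
  α_5 = 5: Horner steps 4 → 0 → 11, so m(5) = 11.
Codeword c = [8, 3, 12, 9, 11] ∈ F_13^5.


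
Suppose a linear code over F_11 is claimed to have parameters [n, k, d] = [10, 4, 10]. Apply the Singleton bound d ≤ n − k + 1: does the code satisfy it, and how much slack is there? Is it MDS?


Singleton RHS = n − k + 1 = 7, slack = -3, bound violated (no such code; not MDS).

Singleton bound: d ≤ n − k + 1.
Here n = 10, k = 4, so n − k + 1 = 7.
Given d = 10, check d ≤ 7: NO.
Slack = (n − k + 1) − d = -3.
The slack is negative: d = 10 exceeds n − k + 1 = 7 by 3, so the Singleton bound is violated and no linear [10, 4, 10]_11 code can exist. In particular it is not MDS (MDS requires d = n − k + 1 exactly).
Description: the claimed parameters are [10, 4, 10]_11; such a code would be impossible (violates the Singleton bound).


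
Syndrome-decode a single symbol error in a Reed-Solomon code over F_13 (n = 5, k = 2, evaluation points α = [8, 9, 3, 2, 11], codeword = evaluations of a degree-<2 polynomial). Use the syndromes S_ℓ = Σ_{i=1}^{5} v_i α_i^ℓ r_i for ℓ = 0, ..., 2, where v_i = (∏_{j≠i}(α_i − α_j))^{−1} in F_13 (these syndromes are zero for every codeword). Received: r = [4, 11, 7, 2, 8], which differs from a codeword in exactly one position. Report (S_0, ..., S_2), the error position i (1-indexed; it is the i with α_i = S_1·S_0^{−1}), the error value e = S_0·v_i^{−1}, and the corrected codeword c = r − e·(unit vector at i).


S = (2, 3, 11), error at position 1, error magnitude e = 11, c = [6, 11, 7, 2, 8].

Step 1: column multipliers v_i = (∏_{j≠i}(α_i − α_j))^{−1} mod 13.
  i = 1 (α = 8): (8−9)(8−3)(8−2)(8−11) = (−1)·5·6·(−3) = 90 ≡ 12, so v_1 = 12^{−1} = 12 (mod 13).
  i = 2 (α = 9): (9−8)(9−3)(9−2)(9−11) = 1·6·7·(−2) = −84 ≡ 7, so v_2 = 7^{−1} = 2 (mod 13).
  i = 3 (α = 3): (3−8)(3−9)(3−2)(3−11) = (−5)·(−6)·1·(−8) = −240 ≡ 7, so v_3 = 7^{−1} = 2 (mod 13).
  i = 4 (α = 2): (2−8)(2−9)(2−3)(2−11) = (−6)·(−7)·(−1)·(−9) = 378 ≡ 1, so v_4 = 1^{−1} = 1 (mod 13).
  i = 5 (α = 11): (11−8)(11−9)(11−3)(11−2) = 3·2·8·9 = 432 ≡ 3, so v_5 = 3^{−1} = 9 (mod 13).
  v = [12, 2, 2, 1, 9].
Step 2: syndromes of r = [4, 11, 7, 2, 8] (all sums mod 13).
  S_0 = Σ v_i r_i = 12·4 + 2·11 + 2·7 + 1·2 + 9·8 = 158 ≡ 2.
  S_1 = Σ v_i α_i r_i = 12·8·4 + 2·9·11 + 2·3·7 + 1·2·2 + 9·11·8 = 1420 ≡ 3.
  α_i^2 mod 13 = [12, 3, 9, 4, 4].
  S_2 = Σ v_i α_i^2 r_i = 12·12·4 + 2·3·11 + 2·9·7 + 1·4·2 + 9·4·8 = 1064 ≡ 11.
  S = (2, 3, 11) ≠ 0, so r is not a codeword (an error is present).
Step 3: locate the error. For a single error e at position i, S_ℓ = v_i·e·α_i^ℓ, so α_err = S_1/S_0.
  S_0^{−1} = 2^{−1} = 7 (mod 13), so α_err = 3·7 = 21 ≡ 8 = α_1. Error position i = 1.
  Consistency check: S_2/S_1 = 11·9 = 99 ≡ 8 = α_err ✓ (single-error assumption holds).
Step 4: error magnitude e = S_0/v_1 = S_0·∏_{j≠1}(α_1 − α_j) = 2·12 = 24 ≡ 11 (mod 13).
Step 5: correct position 1: c_1 = r_1 − e = 4 − 11 ≡ 6 (mod 13). Hence c = [6, 11, 7, 2, 8].
  Check: interpolating c through the α_i gives m(x) = 5 + 5·x (degree < 2) with m(α_i) = c_i for every i, so c is indeed a codeword.


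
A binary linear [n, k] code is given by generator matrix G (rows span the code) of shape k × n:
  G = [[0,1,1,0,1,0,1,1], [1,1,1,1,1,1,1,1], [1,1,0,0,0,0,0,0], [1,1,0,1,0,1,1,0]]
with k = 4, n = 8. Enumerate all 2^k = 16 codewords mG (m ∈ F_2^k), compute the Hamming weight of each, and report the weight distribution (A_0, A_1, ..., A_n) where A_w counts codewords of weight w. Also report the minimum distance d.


Weight distribution: A_0 = 1, A_2 = 3, A_3 = 4, A_5 = 4, A_6 = 3, A_8 = 1. Minimum distance d = 2.

Enumerate all 2^4 = 16 messages m ∈ F_2^4.
For each, compute codeword c = mG in F_2^8, then tally its weight.
  m = 0000 → c = 00000000, weight = 0.
  m = 1000 → c = 01101011, weight = 5.
  m = 0100 → c = 11111111, weight = 8.
  m = 1100 → c = 10010100, weight = 3.
  m = 0010 → c = 11000000, weight = 2.
  m = 1010 → c = 10101011, weight = 5.
  m = 0110 → c = 00111111, weight = 6.
  m = 1110 → c = 01010100, weight = 3.
  m = 0001 → c = 11010110, weight = 5.
  m = 1001 → c = 10111101, weight = 6.
  m = 0101 → c = 00101001, weight = 3.
  m = 1101 → c = 01000010, weight = 2.
  m = 0011 → c = 00010110, weight = 3.
  m = 1011 → c = 01111101, weight = 6.
  m = 0111 → c = 11101001, weight = 5.
  m = 1111 → c = 10000010, weight = 2.
Tally weights:
  weight 0: 1 codewords.
  weight 2: 3 codewords.
  weight 3: 4 codewords.
  weight 5: 4 codewords.
  weight 6: 3 codewords.
  weight 8: 1 codewords.
Minimum distance d = smallest w > 0 with A_w > 0 = 2.
Sanity: Σ A_w = 16 = 2^4 = 16 ✓.


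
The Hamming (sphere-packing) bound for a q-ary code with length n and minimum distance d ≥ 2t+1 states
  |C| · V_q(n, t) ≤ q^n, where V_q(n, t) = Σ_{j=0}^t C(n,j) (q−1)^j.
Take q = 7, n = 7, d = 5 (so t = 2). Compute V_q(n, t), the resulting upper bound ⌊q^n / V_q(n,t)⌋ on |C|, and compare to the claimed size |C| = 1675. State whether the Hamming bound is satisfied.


V_q(n, t) = 799, q^n = 823543, Hamming bound = 1030, |C| = 1675 > bound (violated).

Step 1: Compute V_q(n, t) = Σ_{j=0}^2 C(n, j) (q−1)^j.
  j = 0: C(7,0)·(6)^0 = 1·1 = 1.
  j = 1: C(7,1)·(6)^1 = 7·6 = 42.
  j = 2: C(7,2)·(6)^2 = 21·36 = 756.
  V_q(n, t) = 1 + 42 + 756 = 799.
Step 2: q^n = 7^7 = 823543.
Step 3: Hamming bound ⌊q^n / V_q(n,t)⌋ = ⌊823543/799⌋ = 1030.
Step 4: Compare |C| = 1675 to 1030: violated.
The claimed |C| lies above the Hamming bound, so no 7-ary code of length 7 with d ≥ 5 can have 1675 codewords.


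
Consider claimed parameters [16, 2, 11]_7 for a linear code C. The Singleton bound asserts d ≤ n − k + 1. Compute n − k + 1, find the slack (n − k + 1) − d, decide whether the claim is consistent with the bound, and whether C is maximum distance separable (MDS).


Singleton RHS = n − k + 1 = 15, slack = 4, bound satisfied, not MDS.

Singleton bound: d ≤ n − k + 1.
Here n = 16, k = 2, so n − k + 1 = 15.
Given d = 11, check d ≤ 15: YES.
Slack = (n − k + 1) − d = 4.
The code is NOT MDS (slack = 4 > 0).
Description: the claimed parameters are [16, 2, 11]_7; such a code would be non-MDS.


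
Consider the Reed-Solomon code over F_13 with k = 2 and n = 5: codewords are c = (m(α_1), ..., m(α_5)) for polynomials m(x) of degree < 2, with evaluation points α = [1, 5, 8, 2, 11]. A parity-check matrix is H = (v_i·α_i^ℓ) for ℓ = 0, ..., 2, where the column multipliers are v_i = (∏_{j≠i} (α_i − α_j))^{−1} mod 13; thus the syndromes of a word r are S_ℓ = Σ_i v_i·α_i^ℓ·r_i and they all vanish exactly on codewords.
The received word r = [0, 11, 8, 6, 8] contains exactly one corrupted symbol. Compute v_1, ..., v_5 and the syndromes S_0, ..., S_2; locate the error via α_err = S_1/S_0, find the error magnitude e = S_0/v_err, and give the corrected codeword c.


S = (8, 12, 5), error at position 3, error magnitude e = 5, c = [0, 11, 3, 6, 8].

Step 1: column multipliers v_i = (∏_{j≠i}(α_i − α_j))^{−1} mod 13.
  i = 1 (α = 1): (1−5)(1−8)(1−2)(1−11) = (−4)·(−7)·(−1)·(−10) = 280 ≡ 7, so v_1 = 7^{−1} = 2 (mod 13).
  i = 2 (α = 5): (5−1)(5−8)(5−2)(5−11) = 4·(−3)·3·(−6) = 216 ≡ 8, so v_2 = 8^{−1} = 5 (mod 13).
  i = 3 (α = 8): (8−1)(8−5)(8−2)(8−11) = 7·3·6·(−3) = −378 ≡ 12, so v_3 = 12^{−1} = 12 (mod 13).
  i = 4 (α = 2): (2−1)(2−5)(2−8)(2−11) = 1·(−3)·(−6)·(−9) = −162 ≡ 7, so v_4 = 7^{−1} = 2 (mod 13).
  i = 5 (α = 11): (11−1)(11−5)(11−8)(11−2) = 10·6·3·9 = 1620 ≡ 8, so v_5 = 8^{−1} = 5 (mod 13).
  v = [2, 5, 12, 2, 5].
Step 2: syndromes of r = [0, 11, 8, 6, 8] (all sums mod 13).
  S_0 = Σ v_i r_i = 2·0 + 5·11 + 12·8 + 2·6 + 5·8 = 203 ≡ 8.
  S_1 = Σ v_i α_i r_i = 2·1·0 + 5·5·11 + 12·8·8 + 2·2·6 + 5·11·8 = 1507 ≡ 12.
  α_i^2 mod 13 = [1, 12, 12, 4, 4].
  S_2 = Σ v_i α_i^2 r_i = 2·1·0 + 5·12·11 + 12·12·8 + 2·4·6 + 5·4·8 = 2020 ≡ 5.
  S = (8, 12, 5) ≠ 0, so r is not a codeword (an error is present).
Step 3: locate the error. For a single error e at position i, S_ℓ = v_i·e·α_i^ℓ, so α_err = S_1/S_0.
  S_0^{−1} = 8^{−1} = 5 (mod 13), so α_err = 12·5 = 60 ≡ 8 = α_3. Error position i = 3.
  Consistency check: S_2/S_1 = 5·12 = 60 ≡ 8 = α_err ✓ (single-error assumption holds).
Step 4: error magnitude e = S_0/v_3 = S_0·∏_{j≠3}(α_3 − α_j) = 8·12 = 96 ≡ 5 (mod 13).
Step 5: correct position 3: c_3 = r_3 − e = 8 − 5 ≡ 3 (mod 13). Hence c = [0, 11, 3, 6, 8].
  Check: interpolating c through the α_i gives m(x) = 7 + 6·x (degree < 2) with m(α_i) = c_i for every i, so c is indeed a codeword.


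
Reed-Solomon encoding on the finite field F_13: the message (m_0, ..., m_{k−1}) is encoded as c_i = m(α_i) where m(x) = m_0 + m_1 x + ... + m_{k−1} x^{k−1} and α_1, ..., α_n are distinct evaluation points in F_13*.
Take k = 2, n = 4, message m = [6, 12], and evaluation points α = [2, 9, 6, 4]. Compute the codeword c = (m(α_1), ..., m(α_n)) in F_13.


c = [4, 10, 0, 2]

Message polynomial: m(x) = 6 + 12·x (mod 13).
For each evaluation point α_i, compute m(α_i) mod 13:
  α_1 = 2: Horner steps 12 → 4, so m(2) = 4.
  α_2 = 9: Horner steps 12 → 10, so m(9) = 10.
  α_3 = 6: Horner steps 12 → 0, so m(6) = 0.
  α_4 = 4: Horner steps 12 → 2, so m(4) = 2.
Codeword c = [4, 10, 0, 2] ∈ F_13^4.


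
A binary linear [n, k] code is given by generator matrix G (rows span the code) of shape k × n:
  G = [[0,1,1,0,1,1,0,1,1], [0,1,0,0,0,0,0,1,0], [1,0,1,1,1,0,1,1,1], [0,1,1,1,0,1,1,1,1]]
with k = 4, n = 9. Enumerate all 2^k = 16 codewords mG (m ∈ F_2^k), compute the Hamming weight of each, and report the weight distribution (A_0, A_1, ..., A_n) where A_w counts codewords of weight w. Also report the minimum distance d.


Weight distribution: A_0 = 1, A_2 = 1, A_3 = 1, A_4 = 5, A_5 = 4, A_6 = 1, A_7 = 3. Minimum distance d = 2.

Enumerate all 2^4 = 16 messages m ∈ F_2^4.
For each, compute codeword c = mG in F_2^9, then tally its weight.
  m = 0000 → c = 000000000, weight = 0.
  m = 1000 → c = 011011011, weight = 6.
  m = 0100 → c = 010000010, weight = 2.
  m = 1100 → c = 001011001, weight = 4.
  m = 0010 → c = 101110111, weight = 7.
  m = 1010 → c = 110101100, weight = 5.
  m = 0110 → c = 111110101, weight = 7.
  m = 1110 → c = 100101110, weight = 5.
  m = 0001 → c = 011101111, weight = 7.
  m = 1001 → c = 000110100, weight = 3.
  m = 0101 → c = 001101101, weight = 5.
  m = 1101 → c = 010110110, weight = 5.
  m = 0011 → c = 110011000, weight = 4.
  m = 1011 → c = 101000011, weight = 4.
  m = 0111 → c = 100011010, weight = 4.
  m = 1111 → c = 111000001, weight = 4.
Tally weights:
  weight 0: 1 codewords.
  weight 2: 1 codewords.
  weight 3: 1 codewords.
  weight 4: 5 codewords.
  weight 5: 4 codewords.
  weight 6: 1 codewords.
  weight 7: 3 codewords.
Minimum distance d = smallest w > 0 with A_w > 0 = 2.
Sanity: Σ A_w = 16 = 2^4 = 16 ✓.
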